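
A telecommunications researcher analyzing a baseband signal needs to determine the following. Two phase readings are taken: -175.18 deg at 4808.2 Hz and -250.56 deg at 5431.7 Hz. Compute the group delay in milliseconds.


Group delay from phase difference:
tau = -d(phi)/d(omega)
d(phi) = -75.38 deg = -1.315629 rad
d(omega) = 2*pi*(5431.7 - 4808.2) = 3917.566 rad/s
tau = -(-1.315629) / 3917.566
    = 0.3358 ms

0.3358 ms


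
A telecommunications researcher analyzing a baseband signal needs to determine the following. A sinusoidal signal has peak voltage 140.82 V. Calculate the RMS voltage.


RMS voltage for a sinusoidal waveform:
V_rms = V_peak / sqrt(2)
      = 140.82 / 1.414214
      = 99.575 V

99.575 V


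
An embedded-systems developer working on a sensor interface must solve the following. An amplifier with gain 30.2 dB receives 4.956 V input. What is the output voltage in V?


Output voltage from dB gain:
V_out = V_in * 10^(gain_dB / 20)
      = 4.956 * 10^(30.2 / 20)
      = 4.956 * 32.359366
      = 160.373 V

160.373 V


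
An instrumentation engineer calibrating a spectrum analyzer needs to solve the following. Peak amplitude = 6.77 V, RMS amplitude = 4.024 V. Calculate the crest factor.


Crest factor is the ratio of peak to RMS:
CF = V_peak / V_rms
   = 6.77 / 4.024
   = 1.6824

1.6824


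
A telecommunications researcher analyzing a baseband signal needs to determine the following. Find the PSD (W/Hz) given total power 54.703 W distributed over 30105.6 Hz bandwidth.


Power spectral density:
PSD = P / BW
    = 54.703 / 30105.6
    = 0.00181704 W/Hz

0.00181704 W/Hz


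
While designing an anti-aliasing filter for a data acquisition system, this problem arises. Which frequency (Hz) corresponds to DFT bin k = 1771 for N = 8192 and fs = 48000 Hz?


Frequency of DFT bin k:
f_k = k * fs / N
    = 1771 * 48000 / 8192
    = 85008000 / 8192
    = 10376.953 Hz

10376.953 Hz


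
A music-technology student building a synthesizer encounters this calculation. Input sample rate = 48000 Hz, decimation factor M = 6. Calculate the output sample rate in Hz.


Decimation reduces the sample rate:
fs_out = fs_in / M
       = 48000 / 6
       = 8000.0 Hz

8000.0 Hz


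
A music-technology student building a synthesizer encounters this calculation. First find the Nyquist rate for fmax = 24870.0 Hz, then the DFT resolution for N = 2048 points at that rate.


Step 1 — Nyquist sampling rate:
fs = 2 * fmax = 2 * 24870.0 = 49740.0 Hz

Step 2 — DFT bin spacing:
df = fs / N = 49740.0 / 2048 = 24.2871 Hz

24.2871 Hz


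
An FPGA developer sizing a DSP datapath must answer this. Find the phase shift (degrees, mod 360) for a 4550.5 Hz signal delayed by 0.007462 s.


Phase shift from frequency and time delay:
phi = 360 * f * t_delay
    = 360 * 4550.5 * 0.007462
    = 12224.1 degrees
    mod 360 = 344.1 degrees

344.1 degrees


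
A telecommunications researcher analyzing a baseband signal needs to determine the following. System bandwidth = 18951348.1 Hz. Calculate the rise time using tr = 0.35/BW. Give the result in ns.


Rise time from bandwidth relationship:
tr = 0.35 / BW
   = 0.35 / 18951348.1
   = 1.846834316e-08 s
   = 18.4683 ns

18.4683 ns


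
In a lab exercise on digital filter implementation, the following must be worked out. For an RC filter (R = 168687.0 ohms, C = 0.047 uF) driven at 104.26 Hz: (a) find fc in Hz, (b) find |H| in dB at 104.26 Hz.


Step 1 — cutoff frequency:
fc = 1 / (2*pi*R*C)
C = 0.047 uF = 4.7e-08 F
fc = 1 / (2*pi*168687.0*4.7e-08)
   = 20.0743 Hz

Step 2 — magnitude at f = 104.26 Hz:
|H(f)| = 1 / sqrt(1 + (f/fc)^2)
f/fc = 104.26 / 20.0743 = 5.193705
|H| = 1 / sqrt(1 + 26.974572) = 0.1890681
|H|_dB = 20*log10(0.1890681) = -14.47 dB

fc = 20.0743 Hz; |H(104.26 Hz)| = -14.47 dB


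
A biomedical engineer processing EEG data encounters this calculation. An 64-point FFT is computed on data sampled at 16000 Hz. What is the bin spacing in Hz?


DFT frequency resolution:
df = fs / N
   = 16000 / 64
   = 250.0 Hz

250.0 Hz


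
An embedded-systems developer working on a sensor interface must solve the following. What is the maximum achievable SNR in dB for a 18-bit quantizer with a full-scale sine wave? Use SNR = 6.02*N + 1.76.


Theoretical SNR for a full-scale sinusoid:
SNR = 6.02 * N + 1.76
    = 6.02 * 18 + 1.76
    = 108.36 + 1.76
    = 110.12 dB

110.12 dB


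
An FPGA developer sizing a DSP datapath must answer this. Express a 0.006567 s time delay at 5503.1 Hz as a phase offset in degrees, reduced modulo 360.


Phase shift from frequency and time delay:
phi = 360 * f * t_delay
    = 360 * 5503.1 * 0.006567
    = 13009.99 degrees
    mod 360 = 49.99 degrees

49.99 degrees


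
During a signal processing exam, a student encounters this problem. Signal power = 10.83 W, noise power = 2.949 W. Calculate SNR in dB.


SNR in decibels:
SNR = 10 * log10(Ps / Pn)
    = 10 * log10(10.83 / 2.949)
    = 10 * log10(3.6724)
    = 10 * 0.565
    = 5.65 dB

5.65 dB


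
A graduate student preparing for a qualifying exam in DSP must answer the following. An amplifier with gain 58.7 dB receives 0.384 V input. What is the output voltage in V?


Output voltage from dB gain:
V_out = V_in * 10^(gain_dB / 20)
      = 0.384 * 10^(58.7 / 20)
      = 0.384 * 860.993752
      = 330.6216 V

330.6216 V


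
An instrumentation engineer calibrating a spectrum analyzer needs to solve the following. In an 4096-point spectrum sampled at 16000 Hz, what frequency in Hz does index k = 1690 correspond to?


Frequency of DFT bin k:
f_k = k * fs / N
    = 1690 * 16000 / 4096
    = 27040000 / 4096
    = 6601.562 Hz

6601.562 Hz


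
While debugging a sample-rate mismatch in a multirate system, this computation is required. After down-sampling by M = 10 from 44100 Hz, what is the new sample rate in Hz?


Decimation reduces the sample rate:
fs_out = fs_in / M
       = 44100 / 10
       = 4410.0 Hz

4410.0 Hz


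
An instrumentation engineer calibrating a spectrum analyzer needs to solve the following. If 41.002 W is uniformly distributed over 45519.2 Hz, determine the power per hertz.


Power spectral density:
PSD = P / BW
    = 41.002 / 45519.2
    = 0.00090076 W/Hz

0.00090076 W/Hz


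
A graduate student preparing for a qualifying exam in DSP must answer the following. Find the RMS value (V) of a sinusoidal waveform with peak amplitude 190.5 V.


RMS voltage for a sinusoidal waveform:
V_rms = V_peak / sqrt(2)
      = 190.5 / 1.414214
      = 134.704 V

134.704 V


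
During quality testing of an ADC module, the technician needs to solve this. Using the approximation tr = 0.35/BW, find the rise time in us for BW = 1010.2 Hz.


Rise time from bandwidth relationship:
tr = 0.35 / BW
   = 0.35 / 1010.2
   = 0.0003464660463 s
   = 346.466 us

346.466 us


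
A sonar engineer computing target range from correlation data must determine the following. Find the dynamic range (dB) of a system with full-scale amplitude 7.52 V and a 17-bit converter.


Dynamic range from full-scale to LSB:
V_min = V_max / 2^bits = 7.52 / 2^17
DR = 20 * log10(V_max / V_min)
   = 20 * log10(2^17)
   = 20 * 17 * log10(2)
   = 102.35 dB

102.35 dB


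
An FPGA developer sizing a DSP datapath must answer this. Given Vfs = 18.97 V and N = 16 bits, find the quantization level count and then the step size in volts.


Step 1 — number of quantization levels:
L = 2^N = 2^16 = 65536

Step 2 — LSB step size:
delta = Vfs / L
      = 18.97 / 65536
      = 0.00028946 V

Levels = 65536; step size = 0.00028946 V


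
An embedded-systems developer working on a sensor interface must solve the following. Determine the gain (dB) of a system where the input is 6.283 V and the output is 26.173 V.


Voltage gain in dB:
G = 20 * log10(Vout / Vin)
  = 20 * log10(26.173 / 6.283)
  = 20 * log10(4.165685)
  = 20 * 0.619686
  = 12.39 dB

12.39 dB


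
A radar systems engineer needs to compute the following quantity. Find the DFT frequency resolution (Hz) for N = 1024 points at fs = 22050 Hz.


DFT frequency resolution:
df = fs / N
   = 22050 / 1024
   = 21.5332 Hz

21.5332 Hz


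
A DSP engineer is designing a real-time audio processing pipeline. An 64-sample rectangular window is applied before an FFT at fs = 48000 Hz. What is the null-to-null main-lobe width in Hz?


Main lobe width for a rectangular window:
Width = 2 * fs / N
      = 2 * 48000 / 64
      = 96000 / 64
      = 1500.0 Hz

1500.0 Hz


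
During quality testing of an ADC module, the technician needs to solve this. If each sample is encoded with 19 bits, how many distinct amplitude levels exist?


Number of quantization levels = 2^N
= 2^19
= 524288

524288


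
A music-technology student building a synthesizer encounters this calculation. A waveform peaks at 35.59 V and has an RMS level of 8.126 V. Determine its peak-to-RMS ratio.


Crest factor is the ratio of peak to RMS:
CF = V_peak / V_rms
   = 35.59 / 8.126
   = 4.3798

4.3798


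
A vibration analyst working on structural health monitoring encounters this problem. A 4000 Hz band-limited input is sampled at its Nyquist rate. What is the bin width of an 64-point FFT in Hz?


Step 1 — Nyquist sampling rate:
fs = 2 * fmax = 2 * 4000 = 8000 Hz

Step 2 — DFT bin spacing:
df = fs / N = 8000 / 64 = 125.0 Hz

125.0 Hz


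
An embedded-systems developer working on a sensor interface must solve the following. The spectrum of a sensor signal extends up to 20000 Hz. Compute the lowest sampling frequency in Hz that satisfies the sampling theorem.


The Nyquist rate is twice the maximum frequency component.
fs_min = 2 * fmax
      = 2 * 20000
      = 40000 Hz

40000


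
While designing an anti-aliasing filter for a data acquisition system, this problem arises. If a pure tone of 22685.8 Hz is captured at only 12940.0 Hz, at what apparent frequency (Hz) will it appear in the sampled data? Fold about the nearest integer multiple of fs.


Compute the nearest integer multiple of fs to the signal:
n = round(22685.8 / 12940.0) = 2
f_alias = |22685.8 - 2 * 12940.0|
        = |22685.8 - 25880.0|
        = 3194.2 Hz

3194.2


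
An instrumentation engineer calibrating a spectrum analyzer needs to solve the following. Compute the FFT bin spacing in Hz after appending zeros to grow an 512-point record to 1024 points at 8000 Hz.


Frequency resolution after zero-padding:
N_padded = 512 * 2 = 1024
df = fs / N_padded
   = 8000 / 1024
   = 7.8125 Hz

7.8125 Hz


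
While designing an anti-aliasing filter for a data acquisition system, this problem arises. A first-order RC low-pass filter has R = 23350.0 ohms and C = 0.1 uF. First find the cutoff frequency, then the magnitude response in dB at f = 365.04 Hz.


Step 1 — cutoff frequency:
fc = 1 / (2*pi*R*C)
C = 0.1 uF = 1e-07 F
fc = 1 / (2*pi*23350.0*1e-07)
   = 68.1606 Hz

Step 2 — magnitude at f = 365.04 Hz:
|H(f)| = 1 / sqrt(1 + (f/fc)^2)
f/fc = 365.04 / 68.1606 = 5.355587
|H| = 1 / sqrt(1 + 28.682312) = 0.1835486
|H|_dB = 20*log10(0.1835486) = -14.72 dB

fc = 68.1606 Hz; |H(365.04 Hz)| = -14.72 dB


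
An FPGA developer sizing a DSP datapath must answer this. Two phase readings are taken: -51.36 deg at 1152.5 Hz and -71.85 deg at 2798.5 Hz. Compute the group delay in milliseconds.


Group delay from phase difference:
tau = -d(phi)/d(omega)
d(phi) = -20.49 deg = -0.357618 rad
d(omega) = 2*pi*(2798.5 - 1152.5) = 10342.123 rad/s
tau = -(-0.357618) / 10342.123
    = 0.0346 ms

0.0346 ms


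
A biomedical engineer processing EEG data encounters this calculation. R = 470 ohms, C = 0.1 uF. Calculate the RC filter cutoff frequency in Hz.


Cutoff frequency of a first-order RC filter:
fc = 1 / (2 * pi * R * C)
C = 0.1 uF = 1e-07 F
fc = 1 / (2 * pi * 470 * 1e-07)
   = 1 / 0.00029530970943744
   = 3386.275385 Hz

3386.275385 Hz


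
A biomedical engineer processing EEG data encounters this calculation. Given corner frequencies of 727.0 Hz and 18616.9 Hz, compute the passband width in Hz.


Bandwidth is the difference of -3dB frequencies:
BW = f_high - f_low
   = 18616.9 - 727.0
   = 17889.9 Hz

17889.9 Hz


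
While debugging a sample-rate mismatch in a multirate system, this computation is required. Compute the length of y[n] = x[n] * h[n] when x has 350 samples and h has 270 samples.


Linear convolution output length:
L = N + M - 1
  = 350 + 270 - 1
  = 619 samples

619


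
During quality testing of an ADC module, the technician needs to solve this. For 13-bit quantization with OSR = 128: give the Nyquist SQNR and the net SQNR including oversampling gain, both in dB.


Step 1 — baseline SQNR at Nyquist:
SQNR_base = 6.02*N + 1.76
          = 6.02*13 + 1.76
          = 80.02 dB

Step 2 — oversampling processing gain:
G = 10*log10(OSR) = 10*log10(128) = 21.07 dB

Step 3 — total:
SQNR_total = 80.02 + 21.07 = 101.09 dB

Base SQNR = 80.02 dB; oversampled SQNR = 101.09 dB


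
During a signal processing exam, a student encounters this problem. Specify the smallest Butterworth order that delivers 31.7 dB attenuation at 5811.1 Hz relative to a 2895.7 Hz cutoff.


Butterworth filter order formula:
n = log10(10^(A/10) - 1) / (2 * log10(f_stop/f_pass))
10^(31.7/10) - 1 = 1478.1084
f_stop/f_pass = 5811.1 / 2895.7 = 2.0068
n = 5.2391 -> ceil = 6

6


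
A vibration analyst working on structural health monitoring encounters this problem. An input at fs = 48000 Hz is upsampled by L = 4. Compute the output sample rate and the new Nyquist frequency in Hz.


Step 1 — output sample rate after interpolation by L:
fs_out = L * fs_in = 4 * 48000 = 192000 Hz

Step 2 — Nyquist frequency of the output stream:
f_Nyq = fs_out / 2 = 192000 / 2 = 96000.0 Hz

fs_out = 192000 Hz; f_Nyquist = 96000.0 Hz


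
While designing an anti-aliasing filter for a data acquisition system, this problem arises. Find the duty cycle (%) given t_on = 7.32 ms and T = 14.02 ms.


Duty cycle as a percentage:
DC = (t_on / T) * 100
   = (7.32 / 14.02) * 100
   = 0.522111 * 100
   = 52.21 %

52.21 %


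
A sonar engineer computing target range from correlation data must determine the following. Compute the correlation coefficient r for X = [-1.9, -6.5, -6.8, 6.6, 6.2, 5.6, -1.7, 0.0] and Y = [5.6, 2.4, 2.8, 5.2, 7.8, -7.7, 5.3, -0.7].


Pearson correlation coefficient (population):
r = cov(X,Y) / (std(X) * std(Y))
Mean X = 0.1875, Mean Y = 2.5875
Cov(X,Y) = -2.326406
Std(X) = 5.099862, Std(Y) = 4.570951
r = -0.0998

-0.0998


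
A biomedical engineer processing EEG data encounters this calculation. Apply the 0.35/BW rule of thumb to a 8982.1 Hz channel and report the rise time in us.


Rise time from bandwidth relationship:
tr = 0.35 / BW
   = 0.35 / 8982.1
   = 3.896638871e-05 s
   = 38.9664 us

38.9664 us


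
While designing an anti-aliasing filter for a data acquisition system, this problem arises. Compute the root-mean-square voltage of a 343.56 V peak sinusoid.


RMS voltage for a sinusoidal waveform:
V_rms = V_peak / sqrt(2)
      = 343.56 / 1.414214
      = 242.934 V

242.934 V


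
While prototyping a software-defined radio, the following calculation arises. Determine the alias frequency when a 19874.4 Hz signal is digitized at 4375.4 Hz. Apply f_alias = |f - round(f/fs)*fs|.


Compute the nearest integer multiple of fs to the signal:
n = round(19874.4 / 4375.4) = 5
f_alias = |19874.4 - 5 * 4375.4|
        = |19874.4 - 21877.0|
        = 2002.6 Hz

2002.6


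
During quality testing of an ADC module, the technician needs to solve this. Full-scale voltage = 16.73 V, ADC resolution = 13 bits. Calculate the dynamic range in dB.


Dynamic range from full-scale to LSB:
V_min = V_max / 2^bits = 16.73 / 2^13
DR = 20 * log10(V_max / V_min)
   = 20 * log10(2^13)
   = 20 * 13 * log10(2)
   = 78.27 dB

78.27 dB


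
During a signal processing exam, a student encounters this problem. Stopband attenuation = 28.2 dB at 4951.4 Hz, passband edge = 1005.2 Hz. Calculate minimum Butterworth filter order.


Butterworth filter order formula:
n = log10(10^(A/10) - 1) / (2 * log10(f_stop/f_pass))
10^(28.2/10) - 1 = 659.6934
f_stop/f_pass = 4951.4 / 1005.2 = 4.9258
n = 2.0357 -> ceil = 3

3


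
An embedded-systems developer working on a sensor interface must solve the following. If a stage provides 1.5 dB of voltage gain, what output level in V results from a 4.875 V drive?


Output voltage from dB gain:
V_out = V_in * 10^(gain_dB / 20)
      = 4.875 * 10^(1.5 / 20)
      = 4.875 * 1.188502
      = 5.7939 V

5.7939 V


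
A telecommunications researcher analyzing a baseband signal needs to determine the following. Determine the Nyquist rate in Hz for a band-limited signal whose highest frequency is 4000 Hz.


The Nyquist rate is twice the maximum frequency component.
fs_min = 2 * fmax
      = 2 * 4000
      = 8000 Hz

8000


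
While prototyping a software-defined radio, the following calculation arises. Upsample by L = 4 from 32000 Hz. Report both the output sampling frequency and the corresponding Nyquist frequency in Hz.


Step 1 — output sample rate after interpolation by L:
fs_out = L * fs_in = 4 * 32000 = 128000 Hz

Step 2 — Nyquist frequency of the output stream:
f_Nyq = fs_out / 2 = 128000 / 2 = 64000.0 Hz

fs_out = 128000 Hz; f_Nyquist = 64000.0 Hz


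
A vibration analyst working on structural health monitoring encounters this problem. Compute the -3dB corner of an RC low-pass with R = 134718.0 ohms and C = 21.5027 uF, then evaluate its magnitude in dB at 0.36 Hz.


Step 1 — cutoff frequency:
fc = 1 / (2*pi*R*C)
C = 21.5027 uF = 2.15027e-05 F
fc = 1 / (2*pi*134718.0*2.15027e-05)
   = 0.0549416 Hz

Step 2 — magnitude at f = 0.36 Hz:
|H(f)| = 1 / sqrt(1 + (f/fc)^2)
f/fc = 0.36 / 0.0549416 = 6.552412
|H| = 1 / sqrt(1 + 42.934103) = 0.1508687
|H|_dB = 20*log10(0.1508687) = -16.43 dB

fc = 0.0549416 Hz; |H(0.36 Hz)| = -16.43 dB


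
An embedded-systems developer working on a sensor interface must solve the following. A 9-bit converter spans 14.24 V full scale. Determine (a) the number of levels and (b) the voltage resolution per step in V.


Step 1 — number of quantization levels:
L = 2^N = 2^9 = 512

Step 2 — LSB step size:
delta = Vfs / L
      = 14.24 / 512
      = 0.0278125 V

Levels = 512; step size = 0.0278125 V


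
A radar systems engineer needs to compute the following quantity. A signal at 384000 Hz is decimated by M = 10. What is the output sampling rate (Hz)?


Decimation reduces the sample rate:
fs_out = fs_in / M
       = 384000 / 10
       = 38400.0 Hz

38400.0 Hz


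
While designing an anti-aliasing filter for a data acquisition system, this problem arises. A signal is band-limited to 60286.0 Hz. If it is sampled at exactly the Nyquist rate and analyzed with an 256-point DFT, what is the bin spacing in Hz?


Step 1 — Nyquist sampling rate:
fs = 2 * fmax = 2 * 60286.0 = 120572.0 Hz

Step 2 — DFT bin spacing:
df = fs / N = 120572.0 / 256 = 470.9844 Hz

470.9844 Hz


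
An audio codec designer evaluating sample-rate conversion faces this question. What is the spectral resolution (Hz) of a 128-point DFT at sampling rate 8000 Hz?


DFT frequency resolution:
df = fs / N
   = 8000 / 128
   = 62.5 Hz

62.5 Hz


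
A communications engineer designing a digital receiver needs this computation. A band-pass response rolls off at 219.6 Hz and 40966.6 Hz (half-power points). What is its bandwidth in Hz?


Bandwidth is the difference of -3dB frequencies:
BW = f_high - f_low
   = 40966.6 - 219.6
   = 40747.0 Hz

40747.0 Hz


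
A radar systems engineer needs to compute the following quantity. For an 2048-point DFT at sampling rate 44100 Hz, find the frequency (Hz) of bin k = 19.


Frequency of DFT bin k:
f_k = k * fs / N
    = 19 * 44100 / 2048
    = 837900 / 2048
    = 409.131 Hz

409.131 Hz


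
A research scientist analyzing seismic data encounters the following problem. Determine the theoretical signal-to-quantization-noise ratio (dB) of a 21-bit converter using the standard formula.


Theoretical SNR for a full-scale sinusoid:
SNR = 6.02 * N + 1.76
    = 6.02 * 21 + 1.76
    = 126.42 + 1.76
    = 128.18 dB

128.18 dB


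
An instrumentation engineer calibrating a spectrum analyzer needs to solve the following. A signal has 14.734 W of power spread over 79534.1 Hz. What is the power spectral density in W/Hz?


Power spectral density:
PSD = P / BW
    = 14.734 / 79534.1
    = 0.00018525 W/Hz

0.00018525 W/Hz


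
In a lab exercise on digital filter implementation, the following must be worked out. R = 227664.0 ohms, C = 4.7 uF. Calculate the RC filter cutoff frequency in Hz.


Cutoff frequency of a first-order RC filter:
fc = 1 / (2 * pi * R * C)
C = 4.7 uF = 4.7e-06 F
fc = 1 / (2 * pi * 227664.0 * 4.7e-06)
   = 1 / 6.7231389689365
   = 0.14874 Hz

0.14874 Hz


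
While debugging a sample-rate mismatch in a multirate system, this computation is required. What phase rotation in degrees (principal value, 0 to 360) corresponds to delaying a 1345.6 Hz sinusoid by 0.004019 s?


Phase shift from frequency and time delay:
phi = 360 * f * t_delay
    = 360 * 1345.6 * 0.004019
    = 1946.87 degrees
    mod 360 = 146.87 degrees

146.87 degrees


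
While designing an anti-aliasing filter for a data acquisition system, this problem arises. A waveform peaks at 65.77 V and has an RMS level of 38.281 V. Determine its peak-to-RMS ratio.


Crest factor is the ratio of peak to RMS:
CF = V_peak / V_rms
   = 65.77 / 38.281
   = 1.7181

1.7181


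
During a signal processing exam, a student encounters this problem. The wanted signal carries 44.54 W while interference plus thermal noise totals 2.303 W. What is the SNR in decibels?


SNR in decibels:
SNR = 10 * log10(Ps / Pn)
    = 10 * log10(44.54 / 2.303)
    = 10 * log10(19.34)
    = 10 * 1.2865
    = 12.86 dB

12.86 dB


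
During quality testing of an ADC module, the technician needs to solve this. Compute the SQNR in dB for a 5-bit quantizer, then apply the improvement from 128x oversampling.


Step 1 — baseline SQNR at Nyquist:
SQNR_base = 6.02*N + 1.76
          = 6.02*5 + 1.76
          = 31.86 dB

Step 2 — oversampling processing gain:
G = 10*log10(OSR) = 10*log10(128) = 21.07 dB

Step 3 — total:
SQNR_total = 31.86 + 21.07 = 52.93 dB

Base SQNR = 31.86 dB; oversampled SQNR = 52.93 dB


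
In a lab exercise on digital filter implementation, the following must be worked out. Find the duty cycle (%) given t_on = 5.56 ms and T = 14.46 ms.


Duty cycle as a percentage:
DC = (t_on / T) * 100
   = (5.56 / 14.46) * 100
   = 0.384509 * 100
   = 38.45 %

38.45 %


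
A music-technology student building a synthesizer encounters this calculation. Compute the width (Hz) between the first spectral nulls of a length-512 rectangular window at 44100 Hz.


Main lobe width for a rectangular window:
Width = 2 * fs / N
      = 2 * 44100 / 512
      = 88200 / 512
      = 172.266 Hz

172.266 Hz


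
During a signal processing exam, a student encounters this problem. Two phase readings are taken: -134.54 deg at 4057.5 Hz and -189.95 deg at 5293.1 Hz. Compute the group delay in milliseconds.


Group delay from phase difference:
tau = -d(phi)/d(omega)
d(phi) = -55.41 deg = -0.967087 rad
d(omega) = 2*pi*(5293.1 - 4057.5) = 7763.5038 rad/s
tau = -(-0.967087) / 7763.5038
    = 0.1246 ms

0.1246 ms


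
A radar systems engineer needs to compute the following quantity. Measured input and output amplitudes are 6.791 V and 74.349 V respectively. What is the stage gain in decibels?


Voltage gain in dB:
G = 20 * log10(Vout / Vin)
  = 20 * log10(74.349 / 6.791)
  = 20 * log10(10.948167)
  = 20 * 1.039341
  = 20.79 dB

20.79 dB


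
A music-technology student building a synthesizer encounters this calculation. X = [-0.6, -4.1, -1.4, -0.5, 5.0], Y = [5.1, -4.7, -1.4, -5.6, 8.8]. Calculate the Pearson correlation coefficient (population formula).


Pearson correlation coefficient (population):
r = cov(X,Y) / (std(X) * std(Y))
Mean X = -0.32, Mean Y = 0.44
Cov(X,Y) = 13.1348
Std(X) = 2.962026, Std(Y) = 5.619466
r = 0.7891

0.7891


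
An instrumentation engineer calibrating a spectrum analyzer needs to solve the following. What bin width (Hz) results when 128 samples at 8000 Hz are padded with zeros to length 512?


Frequency resolution after zero-padding:
N_padded = 128 * 4 = 512
df = fs / N_padded
   = 8000 / 512
   = 15.625 Hz

15.625 Hz


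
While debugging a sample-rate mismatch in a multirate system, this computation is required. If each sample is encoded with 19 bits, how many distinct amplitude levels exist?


Number of quantization levels = 2^N
= 2^19
= 524288

524288


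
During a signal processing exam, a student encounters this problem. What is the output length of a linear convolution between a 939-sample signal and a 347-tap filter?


Linear convolution output length:
L = N + M - 1
  = 939 + 347 - 1
  = 1285 samples

1285


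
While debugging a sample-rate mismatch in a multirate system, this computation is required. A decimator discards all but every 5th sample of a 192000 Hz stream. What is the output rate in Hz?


Decimation reduces the sample rate:
fs_out = fs_in / M
       = 192000 / 5
       = 38400.0 Hz

38400.0 Hz


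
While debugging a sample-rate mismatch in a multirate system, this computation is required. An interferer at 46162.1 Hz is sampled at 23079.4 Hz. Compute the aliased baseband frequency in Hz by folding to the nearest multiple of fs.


Compute the nearest integer multiple of fs to the signal:
n = round(46162.1 / 23079.4) = 2
f_alias = |46162.1 - 2 * 23079.4|
        = |46162.1 - 46158.8|
        = 3.3 Hz

3.3


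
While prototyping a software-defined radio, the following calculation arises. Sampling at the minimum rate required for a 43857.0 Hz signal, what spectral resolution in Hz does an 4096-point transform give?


Step 1 — Nyquist sampling rate:
fs = 2 * fmax = 2 * 43857.0 = 87714.0 Hz

Step 2 — DFT bin spacing:
df = fs / N = 87714.0 / 4096 = 21.4146 Hz

21.4146 Hz


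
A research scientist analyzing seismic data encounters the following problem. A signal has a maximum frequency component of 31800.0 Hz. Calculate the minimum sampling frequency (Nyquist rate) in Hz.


The Nyquist rate is twice the maximum frequency component.
fs_min = 2 * fmax
      = 2 * 31800.0
      = 63600.0 Hz

63600.0


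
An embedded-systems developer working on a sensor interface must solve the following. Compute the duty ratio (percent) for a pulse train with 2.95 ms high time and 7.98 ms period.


Duty cycle as a percentage:
DC = (t_on / T) * 100
   = (2.95 / 7.98) * 100
   = 0.369674 * 100
   = 36.97 %

36.97 %


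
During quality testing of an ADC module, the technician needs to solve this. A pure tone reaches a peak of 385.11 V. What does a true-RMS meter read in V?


RMS voltage for a sinusoidal waveform:
V_rms = V_peak / sqrt(2)
      = 385.11 / 1.414214
      = 272.314 V

272.314 V


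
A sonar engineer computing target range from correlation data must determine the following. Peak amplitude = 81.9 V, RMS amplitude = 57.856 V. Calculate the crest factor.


Crest factor is the ratio of peak to RMS:
CF = V_peak / V_rms
   = 81.9 / 57.856
   = 1.4156

1.4156


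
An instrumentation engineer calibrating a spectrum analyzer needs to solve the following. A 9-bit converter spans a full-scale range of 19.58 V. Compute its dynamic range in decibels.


Dynamic range from full-scale to LSB:
V_min = V_max / 2^bits = 19.58 / 2^9
DR = 20 * log10(V_max / V_min)
   = 20 * log10(2^9)
   = 20 * 9 * log10(2)
   = 54.19 dB

54.19 dB


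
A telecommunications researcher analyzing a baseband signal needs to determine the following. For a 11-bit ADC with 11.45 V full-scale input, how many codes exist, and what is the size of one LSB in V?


Step 1 — number of quantization levels:
L = 2^N = 2^11 = 2048

Step 2 — LSB step size:
delta = Vfs / L
      = 11.45 / 2048
      = 0.00559082 V

Levels = 2048; step size = 0.00559082 V


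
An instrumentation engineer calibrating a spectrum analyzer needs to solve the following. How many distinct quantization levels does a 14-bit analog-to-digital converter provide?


Number of quantization levels = 2^N
= 2^14
= 16384

16384


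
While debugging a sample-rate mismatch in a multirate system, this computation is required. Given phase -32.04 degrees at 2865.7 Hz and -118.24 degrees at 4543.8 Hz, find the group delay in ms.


Group delay from phase difference:
tau = -d(phi)/d(omega)
d(phi) = -86.2 deg = -1.504474 rad
d(omega) = 2*pi*(4543.8 - 2865.7) = 10543.8133 rad/s
tau = -(-1.504474) / 10543.8133
    = 0.1427 ms

0.1427 ms


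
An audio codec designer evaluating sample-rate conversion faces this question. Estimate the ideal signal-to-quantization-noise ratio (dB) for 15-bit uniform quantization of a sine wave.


Theoretical SNR for a full-scale sinusoid:
SNR = 6.02 * N + 1.76
    = 6.02 * 15 + 1.76
    = 90.3 + 1.76
    = 92.06 dB

92.06 dB


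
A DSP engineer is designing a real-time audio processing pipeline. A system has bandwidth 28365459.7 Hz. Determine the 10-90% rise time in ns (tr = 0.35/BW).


Rise time from bandwidth relationship:
tr = 0.35 / BW
   = 0.35 / 28365459.7
   = 1.233895039e-08 s
   = 12.339 ns

12.339 ns


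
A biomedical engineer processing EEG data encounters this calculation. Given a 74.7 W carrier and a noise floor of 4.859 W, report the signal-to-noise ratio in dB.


SNR in decibels:
SNR = 10 * log10(Ps / Pn)
    = 10 * log10(74.7 / 4.859)
    = 10 * log10(15.3735)
    = 10 * 1.1868
    = 11.87 dB

11.87 dB


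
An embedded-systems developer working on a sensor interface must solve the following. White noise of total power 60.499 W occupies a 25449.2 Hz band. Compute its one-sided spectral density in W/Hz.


Power spectral density:
PSD = P / BW
    = 60.499 / 25449.2
    = 0.00237725 W/Hz

0.00237725 W/Hz


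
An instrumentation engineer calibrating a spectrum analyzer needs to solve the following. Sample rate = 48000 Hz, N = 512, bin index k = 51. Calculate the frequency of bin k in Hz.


Frequency of DFT bin k:
f_k = k * fs / N
    = 51 * 48000 / 512
    = 2448000 / 512
    = 4781.25 Hz

4781.25 Hz


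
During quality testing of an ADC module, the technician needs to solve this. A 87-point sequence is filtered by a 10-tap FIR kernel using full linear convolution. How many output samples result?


Linear convolution output length:
L = N + M - 1
  = 87 + 10 - 1
  = 96 samples

96


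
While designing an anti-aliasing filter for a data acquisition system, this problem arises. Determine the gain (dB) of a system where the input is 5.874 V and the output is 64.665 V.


Voltage gain in dB:
G = 20 * log10(Vout / Vin)
  = 20 * log10(64.665 / 5.874)
  = 20 * log10(11.008682)
  = 20 * 1.041735
  = 20.83 dB

20.83 dB


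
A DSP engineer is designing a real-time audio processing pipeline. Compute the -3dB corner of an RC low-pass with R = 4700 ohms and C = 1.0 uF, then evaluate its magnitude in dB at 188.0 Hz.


Step 1 — cutoff frequency:
fc = 1 / (2*pi*R*C)
C = 1.0 uF = 1e-06 F
fc = 1 / (2*pi*4700*1e-06)
   = 33.8628 Hz

Step 2 — magnitude at f = 188.0 Hz:
|H(f)| = 1 / sqrt(1 + (f/fc)^2)
f/fc = 188.0 / 33.8628 = 5.551815
|H| = 1 / sqrt(1 + 30.82265) = 0.1772686
|H|_dB = 20*log10(0.1772686) = -15.03 dB

fc = 33.8628 Hz; |H(188.0 Hz)| = -15.03 dB


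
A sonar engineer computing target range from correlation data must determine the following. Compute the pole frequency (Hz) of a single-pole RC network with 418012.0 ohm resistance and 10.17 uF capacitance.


Cutoff frequency of a first-order RC filter:
fc = 1 / (2 * pi * R * C)
C = 10.17 uF = 1.017e-05 F
fc = 1 / (2 * pi * 418012.0 * 1.017e-05)
   = 1 / 26.710964531874
   = 0.037438 Hz

0.037438 Hz


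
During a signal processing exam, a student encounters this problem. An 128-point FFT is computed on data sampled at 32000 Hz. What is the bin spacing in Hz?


DFT frequency resolution:
df = fs / N
   = 32000 / 128
   = 250.0 Hz

250.0 Hz


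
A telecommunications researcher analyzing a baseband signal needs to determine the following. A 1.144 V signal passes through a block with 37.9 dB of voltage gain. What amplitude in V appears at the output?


Output voltage from dB gain:
V_out = V_in * 10^(gain_dB / 20)
      = 1.144 * 10^(37.9 / 20)
      = 1.144 * 78.523563
      = 89.831 V

89.831 V


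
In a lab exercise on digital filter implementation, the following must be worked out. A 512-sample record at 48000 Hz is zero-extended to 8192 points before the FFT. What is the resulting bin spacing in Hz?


Frequency resolution after zero-padding:
N_padded = 512 * 16 = 8192
df = fs / N_padded
   = 48000 / 8192
   = 5.8594 Hz

5.8594 Hz


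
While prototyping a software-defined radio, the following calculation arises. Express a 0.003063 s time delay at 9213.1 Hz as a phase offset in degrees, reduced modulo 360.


Phase shift from frequency and time delay:
phi = 360 * f * t_delay
    = 360 * 9213.1 * 0.003063
    = 10159.1 degrees
    mod 360 = 79.1 degrees

79.1 degrees


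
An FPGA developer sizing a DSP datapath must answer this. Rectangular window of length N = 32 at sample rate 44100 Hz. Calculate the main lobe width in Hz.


Main lobe width for a rectangular window:
Width = 2 * fs / N
      = 2 * 44100 / 32
      = 88200 / 32
      = 2756.25 Hz

2756.25 Hz


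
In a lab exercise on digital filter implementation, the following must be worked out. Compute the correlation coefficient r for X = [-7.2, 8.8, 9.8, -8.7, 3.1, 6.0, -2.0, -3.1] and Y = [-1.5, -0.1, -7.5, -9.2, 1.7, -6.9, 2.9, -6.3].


Pearson correlation coefficient (population):
r = cov(X,Y) / (std(X) * std(Y))
Mean X = 0.8375, Mean Y = -3.3625
Cov(X,Y) = 2.073594
Std(X) = 6.657878, Std(Y) = 4.348832
r = 0.0716

0.0716


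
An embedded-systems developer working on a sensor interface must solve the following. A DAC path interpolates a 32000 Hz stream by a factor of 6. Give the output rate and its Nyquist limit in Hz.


Step 1 — output sample rate after interpolation by L:
fs_out = L * fs_in = 6 * 32000 = 192000 Hz

Step 2 — Nyquist frequency of the output stream:
f_Nyq = fs_out / 2 = 192000 / 2 = 96000.0 Hz

fs_out = 192000 Hz; f_Nyquist = 96000.0 Hz


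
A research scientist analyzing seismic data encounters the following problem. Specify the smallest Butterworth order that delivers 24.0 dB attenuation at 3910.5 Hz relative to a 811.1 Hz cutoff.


Butterworth filter order formula:
n = log10(10^(A/10) - 1) / (2 * log10(f_stop/f_pass))
10^(24.0/10) - 1 = 250.1886
f_stop/f_pass = 3910.5 / 811.1 = 4.8212
n = 1.7553 -> ceil = 2

2


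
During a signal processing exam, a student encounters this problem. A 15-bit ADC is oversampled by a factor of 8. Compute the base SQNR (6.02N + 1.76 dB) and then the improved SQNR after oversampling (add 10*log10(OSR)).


Step 1 — baseline SQNR at Nyquist:
SQNR_base = 6.02*N + 1.76
          = 6.02*15 + 1.76
          = 92.06 dB

Step 2 — oversampling processing gain:
G = 10*log10(OSR) = 10*log10(8) = 9.03 dB

Step 3 — total:
SQNR_total = 92.06 + 9.03 = 101.09 dB

Base SQNR = 92.06 dB; oversampled SQNR = 101.09 dB


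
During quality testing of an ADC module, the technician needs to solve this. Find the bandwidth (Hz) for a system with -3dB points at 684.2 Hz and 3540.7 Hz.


Bandwidth is the difference of -3dB frequencies:
BW = f_high - f_low
   = 3540.7 - 684.2
   = 2856.5 Hz

2856.5 Hz


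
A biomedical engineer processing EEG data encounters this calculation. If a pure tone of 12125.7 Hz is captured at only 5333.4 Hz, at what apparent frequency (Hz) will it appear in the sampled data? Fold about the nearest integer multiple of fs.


Compute the nearest integer multiple of fs to the signal:
n = round(12125.7 / 5333.4) = 2
f_alias = |12125.7 - 2 * 5333.4|
        = |12125.7 - 10666.8|
        = 1458.9 Hz

1458.9


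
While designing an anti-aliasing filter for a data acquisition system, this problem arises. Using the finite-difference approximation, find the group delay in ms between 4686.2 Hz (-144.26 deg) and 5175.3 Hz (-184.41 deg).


Group delay from phase difference:
tau = -d(phi)/d(omega)
d(phi) = -40.15 deg = -0.70075 rad
d(omega) = 2*pi*(5175.3 - 4686.2) = 3073.1059 rad/s
tau = -(-0.70075) / 3073.1059
    = 0.228 ms

0.228 ms


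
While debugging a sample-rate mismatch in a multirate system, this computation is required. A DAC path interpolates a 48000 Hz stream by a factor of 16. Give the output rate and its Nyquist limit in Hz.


Step 1 — output sample rate after interpolation by L:
fs_out = L * fs_in = 16 * 48000 = 768000 Hz

Step 2 — Nyquist frequency of the output stream:
f_Nyq = fs_out / 2 = 768000 / 2 = 384000.0 Hz

fs_out = 768000 Hz; f_Nyquist = 384000.0 Hz


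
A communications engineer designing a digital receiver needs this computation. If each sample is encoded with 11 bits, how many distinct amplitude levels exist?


Number of quantization levels = 2^N
= 2^11
= 2048

2048


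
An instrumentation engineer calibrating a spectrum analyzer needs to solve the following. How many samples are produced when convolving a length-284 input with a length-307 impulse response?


Linear convolution output length:
L = N + M - 1
  = 284 + 307 - 1
  = 590 samples

590


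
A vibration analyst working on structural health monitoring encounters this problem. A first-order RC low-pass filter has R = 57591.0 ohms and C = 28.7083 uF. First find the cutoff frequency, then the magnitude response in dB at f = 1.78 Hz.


Step 1 — cutoff frequency:
fc = 1 / (2*pi*R*C)
C = 28.7083 uF = 2.87083e-05 F
fc = 1 / (2*pi*57591.0*2.87083e-05)
   = 0.0962627 Hz

Step 2 — magnitude at f = 1.78 Hz:
|H(f)| = 1 / sqrt(1 + (f/fc)^2)
f/fc = 1.78 / 0.0962627 = 18.491067
|H| = 1 / sqrt(1 + 341.919559) = 0.0540013
|H|_dB = 20*log10(0.0540013) = -25.35 dB

fc = 0.0962627 Hz; |H(1.78 Hz)| = -25.35 dB


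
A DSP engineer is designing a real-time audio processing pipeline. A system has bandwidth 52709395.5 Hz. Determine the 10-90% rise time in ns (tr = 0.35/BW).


Rise time from bandwidth relationship:
tr = 0.35 / BW
   = 0.35 / 52709395.5
   = 6.640182394e-09 s
   = 6.6402 ns

6.6402 ns


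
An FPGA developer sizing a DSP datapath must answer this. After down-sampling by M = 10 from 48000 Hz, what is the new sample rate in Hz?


Decimation reduces the sample rate:
fs_out = fs_in / M
       = 48000 / 10
       = 4800.0 Hz

4800.0 Hz


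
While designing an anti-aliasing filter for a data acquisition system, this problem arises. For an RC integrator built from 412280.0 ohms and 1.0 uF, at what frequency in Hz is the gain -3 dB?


Cutoff frequency of a first-order RC filter:
fc = 1 / (2 * pi * R * C)
C = 1.0 uF = 1e-06 F
fc = 1 / (2 * pi * 412280.0 * 1e-06)
   = 1 / 2.590431638444
   = 0.386036 Hz

0.386036 Hz


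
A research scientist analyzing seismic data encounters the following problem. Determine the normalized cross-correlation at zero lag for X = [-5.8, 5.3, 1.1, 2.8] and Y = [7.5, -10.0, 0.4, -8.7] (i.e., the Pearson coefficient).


Pearson correlation coefficient (population):
r = cov(X,Y) / (std(X) * std(Y))
Mean X = 0.85, Mean Y = -2.7
Cov(X,Y) = -27.81
Std(X) = 4.119769, Std(Y) = 7.122851
r = -0.9477

-0.9477


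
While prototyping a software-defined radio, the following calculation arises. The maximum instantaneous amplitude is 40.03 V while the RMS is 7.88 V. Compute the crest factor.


Crest factor is the ratio of peak to RMS:
CF = V_peak / V_rms
   = 40.03 / 7.88
   = 5.0799

5.0799


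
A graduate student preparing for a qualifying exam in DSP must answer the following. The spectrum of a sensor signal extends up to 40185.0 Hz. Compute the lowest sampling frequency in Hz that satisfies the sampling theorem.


The Nyquist rate is twice the maximum frequency component.
fs_min = 2 * fmax
      = 2 * 40185.0
      = 80370.0 Hz

80370.0
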